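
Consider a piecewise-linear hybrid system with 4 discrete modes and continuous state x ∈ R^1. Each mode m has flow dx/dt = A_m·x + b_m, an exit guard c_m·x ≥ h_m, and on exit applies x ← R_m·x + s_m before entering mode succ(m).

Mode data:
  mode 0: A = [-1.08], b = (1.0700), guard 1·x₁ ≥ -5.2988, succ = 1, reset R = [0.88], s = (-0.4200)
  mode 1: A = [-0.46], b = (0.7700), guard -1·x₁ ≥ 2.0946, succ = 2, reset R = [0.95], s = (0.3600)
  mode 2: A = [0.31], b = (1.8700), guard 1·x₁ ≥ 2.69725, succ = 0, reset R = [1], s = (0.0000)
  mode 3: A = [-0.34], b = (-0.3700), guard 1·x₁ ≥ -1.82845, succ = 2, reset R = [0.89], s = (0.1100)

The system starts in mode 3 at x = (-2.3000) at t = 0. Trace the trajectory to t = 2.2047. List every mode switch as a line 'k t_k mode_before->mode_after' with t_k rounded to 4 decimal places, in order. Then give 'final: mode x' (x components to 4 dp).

Mode 3: guard c·x = -1.8284 hit at Δt = 1.4497 (t = 1.4497), x⁻ = (-1.8285) → reset → x⁺ = (-1.5173), jump to mode 2
Mode 2: flow for 0.7550 to horizon, guard not reached → x = (-0.3267)

1 1.4497 3->2
final: 2 -0.3267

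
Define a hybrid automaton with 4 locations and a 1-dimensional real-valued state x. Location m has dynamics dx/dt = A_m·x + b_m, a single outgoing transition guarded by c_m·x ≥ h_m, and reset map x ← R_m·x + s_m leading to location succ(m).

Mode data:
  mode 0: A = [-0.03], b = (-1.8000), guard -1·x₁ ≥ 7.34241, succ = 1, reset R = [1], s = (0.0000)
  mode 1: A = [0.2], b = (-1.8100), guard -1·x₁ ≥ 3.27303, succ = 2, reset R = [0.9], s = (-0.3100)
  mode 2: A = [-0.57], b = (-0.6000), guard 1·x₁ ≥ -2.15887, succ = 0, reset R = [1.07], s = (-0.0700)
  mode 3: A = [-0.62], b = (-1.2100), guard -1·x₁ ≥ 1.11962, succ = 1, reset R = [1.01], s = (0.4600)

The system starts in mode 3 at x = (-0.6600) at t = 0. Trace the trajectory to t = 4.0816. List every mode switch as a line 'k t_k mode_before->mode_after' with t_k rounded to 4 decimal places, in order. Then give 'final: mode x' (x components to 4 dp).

1 0.7094 3->1
2 1.8954 1->2
3 3.1040 2->0
final: 0 -4.0454

Mode 3: guard c·x = 1.1196 hit at Δt = 0.7094 (t = 0.7094), x⁻ = (-1.1196) → reset → x⁺ = (-0.6708), jump to mode 1
Mode 1: guard c·x = 3.2730 hit at Δt = 1.1860 (t = 1.8954), x⁻ = (-3.2730) → reset → x⁺ = (-3.2557), jump to mode 2
Mode 2: guard c·x = -2.1589 hit at Δt = 1.2086 (t = 3.1040), x⁻ = (-2.1589) → reset → x⁺ = (-2.3800), jump to mode 0
Mode 0: flow for 0.9776 to horizon, guard not reached → x = (-4.0454)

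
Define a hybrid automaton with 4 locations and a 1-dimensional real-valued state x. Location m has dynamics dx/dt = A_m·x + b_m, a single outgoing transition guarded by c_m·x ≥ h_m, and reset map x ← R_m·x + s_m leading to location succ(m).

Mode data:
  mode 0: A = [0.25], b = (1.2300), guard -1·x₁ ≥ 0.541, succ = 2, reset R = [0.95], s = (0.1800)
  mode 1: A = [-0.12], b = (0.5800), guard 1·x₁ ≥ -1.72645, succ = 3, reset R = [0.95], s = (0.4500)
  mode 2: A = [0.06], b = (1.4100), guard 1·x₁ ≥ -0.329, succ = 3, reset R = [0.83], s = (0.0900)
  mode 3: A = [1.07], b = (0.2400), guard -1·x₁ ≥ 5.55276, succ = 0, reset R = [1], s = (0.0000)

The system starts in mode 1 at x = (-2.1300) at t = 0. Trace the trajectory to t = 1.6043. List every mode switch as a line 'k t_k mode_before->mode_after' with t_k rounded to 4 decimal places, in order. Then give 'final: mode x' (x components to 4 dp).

1 0.4975 1->3
final: 3 -3.3809

Mode 1: guard c·x = -1.7265 hit at Δt = 0.4975 (t = 0.4975), x⁻ = (-1.7265) → reset → x⁺ = (-1.1901), jump to mode 3
Mode 3: flow for 1.1068 to horizon, guard not reached → x = (-3.3809)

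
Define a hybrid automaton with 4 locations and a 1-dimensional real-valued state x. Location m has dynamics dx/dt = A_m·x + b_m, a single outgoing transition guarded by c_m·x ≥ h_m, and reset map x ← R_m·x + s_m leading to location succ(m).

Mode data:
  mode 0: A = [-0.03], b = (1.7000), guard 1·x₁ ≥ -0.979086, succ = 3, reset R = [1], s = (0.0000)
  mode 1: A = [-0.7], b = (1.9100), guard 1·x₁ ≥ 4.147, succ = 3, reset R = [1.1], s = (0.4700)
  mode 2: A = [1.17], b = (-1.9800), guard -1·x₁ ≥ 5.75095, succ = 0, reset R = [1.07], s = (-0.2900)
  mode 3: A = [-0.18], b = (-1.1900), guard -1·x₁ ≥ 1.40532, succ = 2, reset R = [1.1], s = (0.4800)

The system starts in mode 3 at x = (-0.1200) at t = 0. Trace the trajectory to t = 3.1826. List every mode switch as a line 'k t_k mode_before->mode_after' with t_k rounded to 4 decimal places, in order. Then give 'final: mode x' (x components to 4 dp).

1 1.2259 3->2
2 2.0744 2->0
final: 0 -4.3799

Mode 3: guard c·x = 1.4053 hit at Δt = 1.2259 (t = 1.2259), x⁻ = (-1.4053) → reset → x⁺ = (-1.0659), jump to mode 2
Mode 2: guard c·x = 5.7509 hit at Δt = 0.8485 (t = 2.0744), x⁻ = (-5.7509) → reset → x⁺ = (-6.4435), jump to mode 0
Mode 0: flow for 1.1082 to horizon, guard not reached → x = (-4.3799)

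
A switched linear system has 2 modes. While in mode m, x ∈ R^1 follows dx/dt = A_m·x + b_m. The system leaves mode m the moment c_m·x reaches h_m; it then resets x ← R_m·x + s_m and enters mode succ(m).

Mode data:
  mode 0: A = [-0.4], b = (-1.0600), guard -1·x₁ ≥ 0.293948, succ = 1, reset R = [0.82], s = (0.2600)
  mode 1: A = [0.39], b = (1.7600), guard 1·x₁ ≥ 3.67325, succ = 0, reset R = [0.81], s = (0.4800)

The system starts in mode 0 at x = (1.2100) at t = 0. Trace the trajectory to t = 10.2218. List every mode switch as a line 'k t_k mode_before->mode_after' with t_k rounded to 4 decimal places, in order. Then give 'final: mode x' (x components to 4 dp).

Mode 0: guard c·x = 0.2939 hit at Δt = 1.2342 (t = 1.2342), x⁻ = (-0.2939) → reset → x⁺ = (0.0190), jump to mode 1
Mode 1: guard c·x = 3.6732 hit at Δt = 1.5162 (t = 2.7504), x⁻ = (3.6732) → reset → x⁺ = (3.4553), jump to mode 0
Mode 0: guard c·x = 0.2939 hit at Δt = 2.3804 (t = 5.1308), x⁻ = (-0.2939) → reset → x⁺ = (0.0190), jump to mode 1
Mode 1: guard c·x = 3.6732 hit at Δt = 1.5162 (t = 6.6470), x⁻ = (3.6732) → reset → x⁺ = (3.4553), jump to mode 0
Mode 0: guard c·x = 0.2939 hit at Δt = 2.3804 (t = 9.0275), x⁻ = (-0.2939) → reset → x⁺ = (0.0190), jump to mode 1
Mode 1: flow for 1.1943 to horizon, guard not reached → x = (2.7075)

1 1.2342 0->1
2 2.7504 1->0
3 5.1308 0->1
4 6.6470 1->0
5 9.0275 0->1
final: 1 2.7075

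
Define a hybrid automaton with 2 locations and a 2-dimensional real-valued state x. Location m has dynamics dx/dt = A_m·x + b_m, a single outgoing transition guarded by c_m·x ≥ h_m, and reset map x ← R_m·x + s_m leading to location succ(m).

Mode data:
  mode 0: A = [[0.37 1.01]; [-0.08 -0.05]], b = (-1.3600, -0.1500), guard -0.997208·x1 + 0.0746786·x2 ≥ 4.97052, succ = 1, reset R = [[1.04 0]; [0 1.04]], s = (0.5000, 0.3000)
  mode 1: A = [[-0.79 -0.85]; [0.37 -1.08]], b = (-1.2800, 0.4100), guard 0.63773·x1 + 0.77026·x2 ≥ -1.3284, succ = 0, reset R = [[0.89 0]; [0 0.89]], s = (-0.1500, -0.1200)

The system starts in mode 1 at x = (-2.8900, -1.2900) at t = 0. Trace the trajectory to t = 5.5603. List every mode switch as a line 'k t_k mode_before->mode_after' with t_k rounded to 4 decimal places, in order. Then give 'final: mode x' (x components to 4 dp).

1 1.3772 1->0
2 2.5429 0->1
3 4.9573 1->0
final: 0 -3.2387 -0.3944

Mode 1: guard c·x = -1.3284 hit at Δt = 1.3772 (t = 1.3772), x⁻ = (-1.4967, -0.4854) → reset → x⁺ = (-1.4821, -0.5520), jump to mode 0
Mode 0: guard c·x = 4.9705 hit at Δt = 1.1657 (t = 2.5429), x⁻ = (-5.0148, -0.4050) → reset → x⁺ = (-4.7154, -0.1212), jump to mode 1
Mode 1: guard c·x = -1.3284 hit at Δt = 2.4144 (t = 4.9573), x⁻ = (-1.6587, -0.3513) → reset → x⁺ = (-1.6263, -0.4326), jump to mode 0
Mode 0: flow for 0.6030 to horizon, guard not reached → x = (-3.2387, -0.3944)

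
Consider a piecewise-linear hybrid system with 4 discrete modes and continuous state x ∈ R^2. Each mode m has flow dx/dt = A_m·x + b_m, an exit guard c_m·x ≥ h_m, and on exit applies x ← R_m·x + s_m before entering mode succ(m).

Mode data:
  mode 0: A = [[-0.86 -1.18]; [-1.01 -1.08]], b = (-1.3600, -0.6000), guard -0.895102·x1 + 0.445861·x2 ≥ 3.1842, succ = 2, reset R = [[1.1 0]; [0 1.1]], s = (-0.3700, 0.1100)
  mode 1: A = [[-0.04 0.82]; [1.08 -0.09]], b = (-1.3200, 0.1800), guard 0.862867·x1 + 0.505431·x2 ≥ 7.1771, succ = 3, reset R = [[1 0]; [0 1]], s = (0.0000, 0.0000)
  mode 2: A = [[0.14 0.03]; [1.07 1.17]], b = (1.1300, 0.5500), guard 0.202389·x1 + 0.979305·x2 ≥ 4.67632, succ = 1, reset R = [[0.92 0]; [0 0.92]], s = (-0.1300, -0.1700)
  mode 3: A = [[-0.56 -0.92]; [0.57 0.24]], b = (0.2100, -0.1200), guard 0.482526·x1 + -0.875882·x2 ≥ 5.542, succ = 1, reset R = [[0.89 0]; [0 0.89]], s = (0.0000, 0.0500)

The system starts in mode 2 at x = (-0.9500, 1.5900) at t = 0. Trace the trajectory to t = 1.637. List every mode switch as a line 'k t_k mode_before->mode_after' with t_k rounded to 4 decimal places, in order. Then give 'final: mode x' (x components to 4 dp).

1 0.9383 2->1
final: 1 1.5192 4.6106

Mode 2: guard c·x = 4.6763 hit at Δt = 0.9383 (t = 0.9383), x⁻ = (0.1328, 4.7477) → reset → x⁺ = (-0.0078, 4.1979), jump to mode 1
Mode 1: flow for 0.6987 to horizon, guard not reached → x = (1.5192, 4.6106)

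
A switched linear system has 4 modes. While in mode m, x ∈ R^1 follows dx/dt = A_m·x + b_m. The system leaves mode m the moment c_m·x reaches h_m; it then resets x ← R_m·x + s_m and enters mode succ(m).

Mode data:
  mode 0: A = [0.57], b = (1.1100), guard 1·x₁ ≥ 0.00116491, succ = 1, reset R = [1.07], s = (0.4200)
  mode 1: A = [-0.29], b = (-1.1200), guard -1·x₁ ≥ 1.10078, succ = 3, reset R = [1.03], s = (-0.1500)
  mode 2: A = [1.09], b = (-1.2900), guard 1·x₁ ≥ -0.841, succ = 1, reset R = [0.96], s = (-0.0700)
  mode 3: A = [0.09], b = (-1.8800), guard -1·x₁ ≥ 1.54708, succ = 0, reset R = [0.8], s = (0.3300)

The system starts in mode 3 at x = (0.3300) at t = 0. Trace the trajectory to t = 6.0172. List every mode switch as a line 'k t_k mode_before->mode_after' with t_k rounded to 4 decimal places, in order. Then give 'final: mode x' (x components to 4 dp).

1 0.9708 3->0
2 2.0728 0->1
3 3.5867 1->3
4 3.7179 3->0
5 4.8199 0->1
final: 1 -0.8353

Mode 3: guard c·x = 1.5471 hit at Δt = 0.9708 (t = 0.9708), x⁻ = (-1.5471) → reset → x⁺ = (-0.9077), jump to mode 0
Mode 0: guard c·x = 0.0012 hit at Δt = 1.1020 (t = 2.0728), x⁻ = (0.0012) → reset → x⁺ = (0.4212), jump to mode 1
Mode 1: guard c·x = 1.1008 hit at Δt = 1.5139 (t = 3.5867), x⁻ = (-1.1008) → reset → x⁺ = (-1.2838), jump to mode 3
Mode 3: guard c·x = 1.5471 hit at Δt = 0.1312 (t = 3.7179), x⁻ = (-1.5471) → reset → x⁺ = (-0.9077), jump to mode 0
Mode 0: guard c·x = 0.0012 hit at Δt = 1.1020 (t = 4.8199), x⁻ = (0.0012) → reset → x⁺ = (0.4212), jump to mode 1
Mode 1: flow for 1.1973 to horizon, guard not reached → x = (-0.8353)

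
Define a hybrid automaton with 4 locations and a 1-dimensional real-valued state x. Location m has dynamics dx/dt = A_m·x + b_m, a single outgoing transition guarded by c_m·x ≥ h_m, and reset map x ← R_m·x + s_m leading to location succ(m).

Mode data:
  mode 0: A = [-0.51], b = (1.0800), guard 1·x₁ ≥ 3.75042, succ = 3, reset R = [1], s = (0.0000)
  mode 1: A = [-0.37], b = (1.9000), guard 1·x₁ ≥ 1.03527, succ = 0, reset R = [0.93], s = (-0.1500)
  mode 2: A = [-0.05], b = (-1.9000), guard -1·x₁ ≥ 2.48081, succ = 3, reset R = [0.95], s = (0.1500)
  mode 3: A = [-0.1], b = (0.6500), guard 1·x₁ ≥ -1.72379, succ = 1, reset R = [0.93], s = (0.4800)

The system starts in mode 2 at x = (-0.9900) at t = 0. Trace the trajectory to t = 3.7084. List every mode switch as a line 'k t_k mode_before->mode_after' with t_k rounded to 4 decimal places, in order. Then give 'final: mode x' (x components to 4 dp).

Mode 2: guard c·x = 2.4808 hit at Δt = 0.8223 (t = 0.8223), x⁻ = (-2.4808) → reset → x⁺ = (-2.2068), jump to mode 3
Mode 3: guard c·x = -1.7238 hit at Δt = 0.5707 (t = 1.3930), x⁻ = (-1.7238) → reset → x⁺ = (-1.1231), jump to mode 1
Mode 1: guard c·x = 1.0353 hit at Δt = 1.1431 (t = 2.5361), x⁻ = (1.0353) → reset → x⁺ = (0.8128), jump to mode 0
Mode 0: flow for 1.1723 to horizon, guard not reached → x = (1.4000)

1 0.8223 2->3
2 1.3930 3->1
3 2.5361 1->0
final: 0 1.4000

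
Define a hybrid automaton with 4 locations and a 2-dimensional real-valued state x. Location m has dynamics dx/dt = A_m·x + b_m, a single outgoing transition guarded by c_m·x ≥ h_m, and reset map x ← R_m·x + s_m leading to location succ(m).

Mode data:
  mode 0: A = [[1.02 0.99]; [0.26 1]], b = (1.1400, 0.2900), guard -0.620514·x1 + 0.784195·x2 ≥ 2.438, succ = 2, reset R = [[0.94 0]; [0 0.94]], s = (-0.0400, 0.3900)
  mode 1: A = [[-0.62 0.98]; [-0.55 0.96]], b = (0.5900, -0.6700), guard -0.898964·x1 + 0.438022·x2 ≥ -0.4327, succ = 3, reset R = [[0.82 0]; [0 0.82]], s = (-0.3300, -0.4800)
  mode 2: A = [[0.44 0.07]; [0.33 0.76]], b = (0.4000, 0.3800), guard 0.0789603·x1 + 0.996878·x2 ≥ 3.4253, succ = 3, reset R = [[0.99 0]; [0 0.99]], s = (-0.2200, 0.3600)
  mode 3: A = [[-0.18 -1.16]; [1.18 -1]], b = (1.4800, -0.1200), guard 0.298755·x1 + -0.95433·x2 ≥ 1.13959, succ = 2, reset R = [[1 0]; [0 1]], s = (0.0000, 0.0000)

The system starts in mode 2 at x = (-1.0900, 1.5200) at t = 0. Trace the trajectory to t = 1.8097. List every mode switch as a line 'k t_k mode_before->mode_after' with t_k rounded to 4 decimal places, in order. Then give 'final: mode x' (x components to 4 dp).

Mode 2: guard c·x = 3.4253 hit at Δt = 1.0828 (t = 1.0828), x⁻ = (-0.9770, 3.5134) → reset → x⁺ = (-1.1872, 3.8383), jump to mode 3
Mode 3: flow for 0.7269 to horizon, guard not reached → x = (-1.7031, 0.7602)

1 1.0828 2->3
final: 3 -1.7031 0.7602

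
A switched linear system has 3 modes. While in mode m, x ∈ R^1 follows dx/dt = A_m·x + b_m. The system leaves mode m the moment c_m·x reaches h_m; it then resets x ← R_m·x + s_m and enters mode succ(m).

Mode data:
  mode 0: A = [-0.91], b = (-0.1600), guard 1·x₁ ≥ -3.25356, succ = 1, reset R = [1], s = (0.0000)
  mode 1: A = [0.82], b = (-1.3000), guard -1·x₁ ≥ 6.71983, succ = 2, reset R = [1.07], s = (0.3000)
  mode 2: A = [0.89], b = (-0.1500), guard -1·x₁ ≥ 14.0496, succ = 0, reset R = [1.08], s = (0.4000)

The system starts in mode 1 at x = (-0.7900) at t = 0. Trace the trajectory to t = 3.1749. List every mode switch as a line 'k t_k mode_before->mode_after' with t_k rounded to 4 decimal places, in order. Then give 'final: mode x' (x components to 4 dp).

Mode 1: guard c·x = 6.7198 hit at Δt = 1.5265 (t = 1.5265), x⁻ = (-6.7198) → reset → x⁺ = (-6.8902), jump to mode 2
Mode 2: guard c·x = 14.0496 hit at Δt = 0.7868 (t = 2.3133), x⁻ = (-14.0496) → reset → x⁺ = (-14.7736), jump to mode 0
Mode 0: flow for 0.8616 to horizon, guard not reached → x = (-6.8404)

1 1.5265 1->2
2 2.3133 2->0
final: 0 -6.8404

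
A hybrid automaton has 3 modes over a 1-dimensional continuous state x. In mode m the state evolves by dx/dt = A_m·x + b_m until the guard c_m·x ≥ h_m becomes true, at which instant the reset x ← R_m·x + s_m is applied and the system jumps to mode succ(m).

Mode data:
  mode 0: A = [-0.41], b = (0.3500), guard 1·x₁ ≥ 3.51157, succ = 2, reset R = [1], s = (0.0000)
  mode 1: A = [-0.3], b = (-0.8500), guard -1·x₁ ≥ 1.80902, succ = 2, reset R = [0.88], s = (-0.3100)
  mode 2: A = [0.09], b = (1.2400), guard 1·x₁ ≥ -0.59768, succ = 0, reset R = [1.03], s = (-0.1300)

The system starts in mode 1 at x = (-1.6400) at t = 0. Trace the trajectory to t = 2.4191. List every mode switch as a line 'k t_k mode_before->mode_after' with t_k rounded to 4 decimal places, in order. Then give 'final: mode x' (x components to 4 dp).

1 0.5091 1->2
2 1.6669 2->0
final: 0 -0.3212

Mode 1: guard c·x = 1.8090 hit at Δt = 0.5091 (t = 0.5091), x⁻ = (-1.8090) → reset → x⁺ = (-1.9019), jump to mode 2
Mode 2: guard c·x = -0.5977 hit at Δt = 1.1578 (t = 1.6669), x⁻ = (-0.5977) → reset → x⁺ = (-0.7456), jump to mode 0
Mode 0: flow for 0.7522 to horizon, guard not reached → x = (-0.3212)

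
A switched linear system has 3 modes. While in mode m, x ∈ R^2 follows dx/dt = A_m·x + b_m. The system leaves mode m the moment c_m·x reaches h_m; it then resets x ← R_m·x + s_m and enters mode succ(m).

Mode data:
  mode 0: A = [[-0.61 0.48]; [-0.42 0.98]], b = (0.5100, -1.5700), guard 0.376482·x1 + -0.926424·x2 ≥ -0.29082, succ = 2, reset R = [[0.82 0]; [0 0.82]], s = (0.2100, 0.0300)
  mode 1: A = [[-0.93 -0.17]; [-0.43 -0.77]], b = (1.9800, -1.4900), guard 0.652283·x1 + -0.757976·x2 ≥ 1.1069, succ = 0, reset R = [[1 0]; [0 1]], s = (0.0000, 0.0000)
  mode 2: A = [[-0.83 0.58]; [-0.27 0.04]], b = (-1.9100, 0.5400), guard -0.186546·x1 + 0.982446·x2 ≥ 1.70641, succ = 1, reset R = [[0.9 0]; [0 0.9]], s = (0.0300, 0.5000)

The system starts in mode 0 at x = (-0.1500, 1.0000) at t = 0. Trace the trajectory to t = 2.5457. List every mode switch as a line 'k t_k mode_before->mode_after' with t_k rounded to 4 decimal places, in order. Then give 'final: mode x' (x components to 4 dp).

Mode 0: guard c·x = -0.2908 hit at Δt = 0.6236 (t = 0.6236), x⁻ = (0.3485, 0.4555) → reset → x⁺ = (0.4958, 0.4035), jump to mode 2
Mode 2: guard c·x = 1.7064 hit at Δt = 1.5927 (t = 2.2163), x⁻ = (-1.0223, 1.5428) → reset → x⁺ = (-0.8901, 1.8885), jump to mode 1
Mode 1: flow for 0.3294 to horizon, guard not reached → x = (-0.1640, 1.0941)

1 0.6236 0->2
2 2.2163 2->1
final: 1 -0.1640 1.0941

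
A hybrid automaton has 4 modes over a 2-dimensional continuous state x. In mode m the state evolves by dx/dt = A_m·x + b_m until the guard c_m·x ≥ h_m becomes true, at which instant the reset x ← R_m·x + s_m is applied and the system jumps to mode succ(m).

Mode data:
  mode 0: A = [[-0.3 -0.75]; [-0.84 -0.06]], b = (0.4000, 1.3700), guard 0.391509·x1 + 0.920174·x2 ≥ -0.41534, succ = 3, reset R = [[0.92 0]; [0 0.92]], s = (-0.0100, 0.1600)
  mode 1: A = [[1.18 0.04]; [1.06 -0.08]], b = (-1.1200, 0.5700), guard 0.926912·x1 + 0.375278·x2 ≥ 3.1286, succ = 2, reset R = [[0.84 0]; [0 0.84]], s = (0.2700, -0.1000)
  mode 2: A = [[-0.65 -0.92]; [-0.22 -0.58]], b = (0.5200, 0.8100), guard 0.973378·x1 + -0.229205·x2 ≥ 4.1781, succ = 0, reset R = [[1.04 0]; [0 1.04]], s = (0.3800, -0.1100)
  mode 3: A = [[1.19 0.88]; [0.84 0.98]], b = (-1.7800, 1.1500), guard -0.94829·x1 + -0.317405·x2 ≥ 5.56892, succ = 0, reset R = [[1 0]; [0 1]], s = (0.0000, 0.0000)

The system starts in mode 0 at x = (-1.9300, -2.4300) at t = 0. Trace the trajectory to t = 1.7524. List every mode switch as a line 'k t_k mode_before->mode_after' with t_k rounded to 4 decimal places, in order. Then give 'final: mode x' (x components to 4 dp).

1 0.9386 0->3
final: 3 -3.4500 -0.3238

Mode 0: guard c·x = -0.4153 hit at Δt = 0.9386 (t = 0.9386), x⁻ = (-0.3941, -0.2837) → reset → x⁺ = (-0.3726, -0.1010), jump to mode 3
Mode 3: flow for 0.8138 to horizon, guard not reached → x = (-3.4500, -0.3238)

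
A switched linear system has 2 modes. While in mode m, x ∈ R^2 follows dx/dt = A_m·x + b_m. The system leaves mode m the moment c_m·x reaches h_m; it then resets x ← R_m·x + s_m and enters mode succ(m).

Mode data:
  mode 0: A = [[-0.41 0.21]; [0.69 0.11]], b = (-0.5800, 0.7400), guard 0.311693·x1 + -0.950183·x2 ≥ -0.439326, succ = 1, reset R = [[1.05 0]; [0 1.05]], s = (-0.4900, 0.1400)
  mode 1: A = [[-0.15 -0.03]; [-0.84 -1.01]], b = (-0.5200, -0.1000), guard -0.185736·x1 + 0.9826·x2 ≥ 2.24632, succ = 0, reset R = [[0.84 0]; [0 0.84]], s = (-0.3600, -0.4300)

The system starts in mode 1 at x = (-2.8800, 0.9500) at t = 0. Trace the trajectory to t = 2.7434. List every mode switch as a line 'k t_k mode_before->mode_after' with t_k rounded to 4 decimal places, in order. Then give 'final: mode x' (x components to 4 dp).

1 0.8026 1->0
2 2.1876 0->1
final: 1 -2.8324 0.8891

Mode 1: guard c·x = 2.2463 hit at Δt = 0.8026 (t = 0.8026), x⁻ = (-2.9781, 1.7232) → reset → x⁺ = (-2.8616, 1.0175), jump to mode 0
Mode 0: guard c·x = -0.4393 hit at Δt = 1.3850 (t = 2.1876), x⁻ = (-2.1711, -0.2498) → reset → x⁺ = (-2.7696, -0.1223), jump to mode 1
Mode 1: flow for 0.5558 to horizon, guard not reached → x = (-2.8324, 0.8891)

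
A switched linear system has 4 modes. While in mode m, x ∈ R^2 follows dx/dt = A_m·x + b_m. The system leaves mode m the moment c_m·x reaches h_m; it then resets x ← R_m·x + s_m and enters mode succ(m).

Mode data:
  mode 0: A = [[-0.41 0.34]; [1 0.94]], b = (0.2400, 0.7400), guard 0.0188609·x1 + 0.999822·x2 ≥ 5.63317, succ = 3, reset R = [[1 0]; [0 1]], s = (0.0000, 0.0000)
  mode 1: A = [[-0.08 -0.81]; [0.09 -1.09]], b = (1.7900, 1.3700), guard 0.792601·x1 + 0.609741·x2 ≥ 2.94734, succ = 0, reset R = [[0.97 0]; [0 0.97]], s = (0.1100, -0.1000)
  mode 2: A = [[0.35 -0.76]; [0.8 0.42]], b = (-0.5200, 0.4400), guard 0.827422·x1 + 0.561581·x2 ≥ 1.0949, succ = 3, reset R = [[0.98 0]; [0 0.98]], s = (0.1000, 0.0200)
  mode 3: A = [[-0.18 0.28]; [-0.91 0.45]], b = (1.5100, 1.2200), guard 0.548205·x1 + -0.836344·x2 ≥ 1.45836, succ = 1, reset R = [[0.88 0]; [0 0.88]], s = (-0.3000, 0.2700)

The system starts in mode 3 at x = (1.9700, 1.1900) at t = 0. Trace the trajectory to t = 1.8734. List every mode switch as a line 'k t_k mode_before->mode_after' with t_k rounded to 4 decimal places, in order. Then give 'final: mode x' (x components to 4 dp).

1 1.0082 3->1
2 1.4506 1->0
final: 0 2.8758 3.1257

Mode 3: guard c·x = 1.4584 hit at Δt = 1.0082 (t = 1.0082), x⁻ = (3.2709, 0.4003) → reset → x⁺ = (2.5784, 0.6223), jump to mode 1
Mode 1: guard c·x = 2.9473 hit at Δt = 0.4424 (t = 1.4506), x⁻ = (2.9848, 0.9538) → reset → x⁺ = (3.0053, 0.8252), jump to mode 0
Mode 0: flow for 0.4228 to horizon, guard not reached → x = (2.8758, 3.1257)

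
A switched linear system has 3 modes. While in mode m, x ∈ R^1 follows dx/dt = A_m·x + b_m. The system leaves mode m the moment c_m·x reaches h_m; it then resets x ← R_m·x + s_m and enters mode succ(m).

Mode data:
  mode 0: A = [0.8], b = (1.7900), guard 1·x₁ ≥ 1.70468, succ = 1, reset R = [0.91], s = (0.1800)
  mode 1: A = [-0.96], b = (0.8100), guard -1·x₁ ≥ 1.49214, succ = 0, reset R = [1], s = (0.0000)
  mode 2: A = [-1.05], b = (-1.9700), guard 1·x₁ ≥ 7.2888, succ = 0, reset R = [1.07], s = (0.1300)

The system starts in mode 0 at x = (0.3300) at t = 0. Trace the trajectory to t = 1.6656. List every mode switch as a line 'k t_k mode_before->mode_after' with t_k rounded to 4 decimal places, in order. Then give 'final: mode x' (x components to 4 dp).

Mode 0: guard c·x = 1.7047 hit at Δt = 0.5360 (t = 0.5360), x⁻ = (1.7047) → reset → x⁺ = (1.7313), jump to mode 1
Mode 1: flow for 1.1296 to horizon, guard not reached → x = (1.1438)

1 0.5360 0->1
final: 1 1.1438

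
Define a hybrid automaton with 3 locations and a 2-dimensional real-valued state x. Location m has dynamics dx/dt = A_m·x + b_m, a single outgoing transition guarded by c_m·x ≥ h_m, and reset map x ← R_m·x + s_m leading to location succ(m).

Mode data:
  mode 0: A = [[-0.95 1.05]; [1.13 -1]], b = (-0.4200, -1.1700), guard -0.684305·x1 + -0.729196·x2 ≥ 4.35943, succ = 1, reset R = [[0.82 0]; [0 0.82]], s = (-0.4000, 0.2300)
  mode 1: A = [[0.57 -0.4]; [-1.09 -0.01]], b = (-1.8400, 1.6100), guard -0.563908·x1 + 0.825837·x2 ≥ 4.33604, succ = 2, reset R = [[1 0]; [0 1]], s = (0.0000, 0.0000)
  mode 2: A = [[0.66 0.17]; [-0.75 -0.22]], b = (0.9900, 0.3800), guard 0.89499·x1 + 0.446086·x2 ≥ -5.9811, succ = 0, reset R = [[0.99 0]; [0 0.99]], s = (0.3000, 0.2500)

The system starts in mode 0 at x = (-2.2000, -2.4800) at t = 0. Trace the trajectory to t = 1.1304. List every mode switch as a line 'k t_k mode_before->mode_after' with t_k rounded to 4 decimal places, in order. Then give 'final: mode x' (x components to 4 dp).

Mode 0: guard c·x = 4.3594 hit at Δt = 0.6741 (t = 0.6741), x⁻ = (-2.8917, -3.2647) → reset → x⁺ = (-2.7712, -2.4470), jump to mode 1
Mode 1: flow for 0.4563 to horizon, guard not reached → x = (-4.2756, 0.0112)

1 0.6741 0->1
final: 1 -4.2756 0.0112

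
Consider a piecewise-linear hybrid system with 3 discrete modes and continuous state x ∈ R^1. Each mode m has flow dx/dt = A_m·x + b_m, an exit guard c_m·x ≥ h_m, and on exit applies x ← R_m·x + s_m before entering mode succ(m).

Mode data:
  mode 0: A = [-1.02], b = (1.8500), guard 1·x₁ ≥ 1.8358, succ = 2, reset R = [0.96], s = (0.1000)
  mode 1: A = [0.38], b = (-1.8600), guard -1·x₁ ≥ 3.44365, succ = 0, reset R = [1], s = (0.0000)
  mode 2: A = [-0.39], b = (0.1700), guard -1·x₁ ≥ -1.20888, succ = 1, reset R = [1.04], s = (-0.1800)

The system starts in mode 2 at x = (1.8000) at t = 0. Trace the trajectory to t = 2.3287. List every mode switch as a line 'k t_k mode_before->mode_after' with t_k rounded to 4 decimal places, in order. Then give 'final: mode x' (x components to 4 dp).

Mode 2: guard c·x = -1.2089 hit at Δt = 1.4564 (t = 1.4564), x⁻ = (1.2089) → reset → x⁺ = (1.0772), jump to mode 1
Mode 1: flow for 0.8723 to horizon, guard not reached → x = (-0.4231)

1 1.4564 2->1
final: 1 -0.4231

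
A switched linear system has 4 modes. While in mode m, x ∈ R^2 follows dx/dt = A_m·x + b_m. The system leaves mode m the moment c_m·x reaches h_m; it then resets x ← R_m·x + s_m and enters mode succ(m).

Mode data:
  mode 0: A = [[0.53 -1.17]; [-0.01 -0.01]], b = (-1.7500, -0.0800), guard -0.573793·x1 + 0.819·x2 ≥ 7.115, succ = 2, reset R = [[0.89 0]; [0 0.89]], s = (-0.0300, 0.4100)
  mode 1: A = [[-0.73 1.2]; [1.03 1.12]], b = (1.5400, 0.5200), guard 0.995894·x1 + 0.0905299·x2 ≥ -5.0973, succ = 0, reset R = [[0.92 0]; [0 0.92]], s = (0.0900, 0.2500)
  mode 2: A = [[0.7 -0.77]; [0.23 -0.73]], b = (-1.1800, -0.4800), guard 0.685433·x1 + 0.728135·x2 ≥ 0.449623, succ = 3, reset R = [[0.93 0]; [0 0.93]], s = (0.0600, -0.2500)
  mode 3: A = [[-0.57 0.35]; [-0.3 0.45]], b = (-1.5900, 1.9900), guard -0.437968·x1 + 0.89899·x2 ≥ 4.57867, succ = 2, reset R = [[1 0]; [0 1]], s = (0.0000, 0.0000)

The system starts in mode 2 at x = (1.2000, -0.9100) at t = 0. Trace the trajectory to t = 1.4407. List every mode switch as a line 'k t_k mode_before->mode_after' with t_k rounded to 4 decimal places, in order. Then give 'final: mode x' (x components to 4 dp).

Mode 2: guard c·x = 0.4496 hit at Δt = 0.5554 (t = 0.5554), x⁻ = (1.3880, -0.6891) → reset → x⁺ = (1.3508, -0.8909), jump to mode 3
Mode 3: flow for 0.8853 to horizon, guard not reached → x = (-0.3201, 0.6873)

1 0.5554 2->3
final: 3 -0.3201 0.6873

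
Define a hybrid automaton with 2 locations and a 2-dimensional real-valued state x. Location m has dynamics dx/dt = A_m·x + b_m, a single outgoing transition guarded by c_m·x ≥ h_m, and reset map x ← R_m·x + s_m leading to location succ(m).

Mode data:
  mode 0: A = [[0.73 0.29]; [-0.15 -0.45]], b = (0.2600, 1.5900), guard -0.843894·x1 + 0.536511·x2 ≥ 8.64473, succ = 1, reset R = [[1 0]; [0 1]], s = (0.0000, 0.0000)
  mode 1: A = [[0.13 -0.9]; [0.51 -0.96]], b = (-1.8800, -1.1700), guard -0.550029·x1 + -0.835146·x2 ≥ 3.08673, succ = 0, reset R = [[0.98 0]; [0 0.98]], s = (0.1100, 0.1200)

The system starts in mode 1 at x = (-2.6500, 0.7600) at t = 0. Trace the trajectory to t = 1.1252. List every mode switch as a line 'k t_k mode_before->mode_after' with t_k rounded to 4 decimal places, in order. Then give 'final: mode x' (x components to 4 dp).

Mode 1: guard c·x = 3.0867 hit at Δt = 0.6514 (t = 0.6514), x⁻ = (-4.0557, -1.0250) → reset → x⁺ = (-3.8646, -0.8845), jump to mode 0
Mode 0: flow for 0.4738 to horizon, guard not reached → x = (-5.3692, 0.2591)

1 0.6514 1->0
final: 0 -5.3692 0.2591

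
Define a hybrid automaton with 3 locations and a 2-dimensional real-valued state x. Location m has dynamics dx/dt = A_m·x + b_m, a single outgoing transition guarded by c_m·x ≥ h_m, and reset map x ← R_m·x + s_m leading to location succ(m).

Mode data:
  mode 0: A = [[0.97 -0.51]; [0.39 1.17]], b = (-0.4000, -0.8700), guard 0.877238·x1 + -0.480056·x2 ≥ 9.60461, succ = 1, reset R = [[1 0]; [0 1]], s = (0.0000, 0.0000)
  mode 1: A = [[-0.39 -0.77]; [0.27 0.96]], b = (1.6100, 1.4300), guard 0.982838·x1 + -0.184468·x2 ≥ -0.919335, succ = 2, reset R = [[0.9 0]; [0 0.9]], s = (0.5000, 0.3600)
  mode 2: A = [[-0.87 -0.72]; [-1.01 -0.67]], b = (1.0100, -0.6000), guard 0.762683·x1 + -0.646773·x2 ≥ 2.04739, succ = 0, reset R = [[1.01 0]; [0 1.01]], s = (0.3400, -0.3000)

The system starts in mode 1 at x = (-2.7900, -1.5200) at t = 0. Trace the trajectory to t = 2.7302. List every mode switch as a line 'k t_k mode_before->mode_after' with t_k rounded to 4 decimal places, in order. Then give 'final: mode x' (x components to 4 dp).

Mode 1: guard c·x = -0.9193 hit at Δt = 0.4107 (t = 0.4107), x⁻ = (-1.2763, -1.8161) → reset → x⁺ = (-0.6486, -1.2745), jump to mode 2
Mode 2: guard c·x = 2.0474 hit at Δt = 1.3224 (t = 1.7331), x⁻ = (1.3230, -1.6054) → reset → x⁺ = (1.6763, -1.9215), jump to mode 0
Mode 0: flow for 0.9971 to horizon, guard not reached → x = (6.5136, -5.5100)

1 0.4107 1->2
2 1.7331 2->0
final: 0 6.5136 -5.5100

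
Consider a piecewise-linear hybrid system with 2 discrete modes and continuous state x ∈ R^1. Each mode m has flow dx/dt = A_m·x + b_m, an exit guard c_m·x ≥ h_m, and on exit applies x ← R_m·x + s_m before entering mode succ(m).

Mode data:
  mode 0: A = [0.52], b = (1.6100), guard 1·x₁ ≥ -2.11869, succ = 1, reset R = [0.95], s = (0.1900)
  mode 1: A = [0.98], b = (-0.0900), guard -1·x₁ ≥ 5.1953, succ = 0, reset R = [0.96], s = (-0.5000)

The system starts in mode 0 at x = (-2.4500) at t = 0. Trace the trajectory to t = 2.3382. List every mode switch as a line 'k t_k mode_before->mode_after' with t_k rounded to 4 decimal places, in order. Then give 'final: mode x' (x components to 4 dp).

Mode 0: guard c·x = -2.1187 hit at Δt = 0.7960 (t = 0.7960), x⁻ = (-2.1187) → reset → x⁺ = (-1.8228), jump to mode 1
Mode 1: guard c·x = 5.1953 hit at Δt = 1.0365 (t = 1.8325), x⁻ = (-5.1953) → reset → x⁺ = (-5.4875), jump to mode 0
Mode 0: flow for 0.5057 to horizon, guard not reached → x = (-6.2067)

1 0.7960 0->1
2 1.8325 1->0
final: 0 -6.2067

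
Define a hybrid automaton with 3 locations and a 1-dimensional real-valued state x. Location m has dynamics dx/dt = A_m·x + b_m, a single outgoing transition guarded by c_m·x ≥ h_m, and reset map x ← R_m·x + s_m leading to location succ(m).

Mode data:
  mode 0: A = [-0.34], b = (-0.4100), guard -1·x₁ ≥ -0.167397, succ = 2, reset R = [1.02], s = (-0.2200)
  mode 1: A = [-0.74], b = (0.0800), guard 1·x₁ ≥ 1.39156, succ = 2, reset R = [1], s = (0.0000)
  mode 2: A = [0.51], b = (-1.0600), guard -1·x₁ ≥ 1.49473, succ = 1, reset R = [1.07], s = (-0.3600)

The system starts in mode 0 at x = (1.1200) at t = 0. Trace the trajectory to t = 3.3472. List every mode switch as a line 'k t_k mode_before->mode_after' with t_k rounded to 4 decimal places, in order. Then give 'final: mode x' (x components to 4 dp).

Mode 0: guard c·x = -0.1674 hit at Δt = 1.5497 (t = 1.5497), x⁻ = (0.1674) → reset → x⁺ = (-0.0493), jump to mode 2
Mode 2: guard c·x = 1.4947 hit at Δt = 1.0165 (t = 2.5662), x⁻ = (-1.4947) → reset → x⁺ = (-1.9594), jump to mode 1
Mode 1: flow for 0.7810 to horizon, guard not reached → x = (-1.0519)

1 1.5497 0->2
2 2.5662 2->1
final: 1 -1.0519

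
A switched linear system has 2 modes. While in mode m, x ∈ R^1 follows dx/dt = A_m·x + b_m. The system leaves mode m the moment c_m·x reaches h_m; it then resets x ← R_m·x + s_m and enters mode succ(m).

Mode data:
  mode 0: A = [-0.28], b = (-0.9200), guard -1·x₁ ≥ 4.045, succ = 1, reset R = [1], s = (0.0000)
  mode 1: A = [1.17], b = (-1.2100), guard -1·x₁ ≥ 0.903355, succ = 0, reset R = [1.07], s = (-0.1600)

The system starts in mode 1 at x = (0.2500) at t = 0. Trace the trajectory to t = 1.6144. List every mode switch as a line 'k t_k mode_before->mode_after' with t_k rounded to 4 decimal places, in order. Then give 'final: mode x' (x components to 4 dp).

1 0.7731 1->0
final: 0 -1.5797

Mode 1: guard c·x = 0.9034 hit at Δt = 0.7731 (t = 0.7731), x⁻ = (-0.9034) → reset → x⁺ = (-1.1266), jump to mode 0
Mode 0: flow for 0.8413 to horizon, guard not reached → x = (-1.5797)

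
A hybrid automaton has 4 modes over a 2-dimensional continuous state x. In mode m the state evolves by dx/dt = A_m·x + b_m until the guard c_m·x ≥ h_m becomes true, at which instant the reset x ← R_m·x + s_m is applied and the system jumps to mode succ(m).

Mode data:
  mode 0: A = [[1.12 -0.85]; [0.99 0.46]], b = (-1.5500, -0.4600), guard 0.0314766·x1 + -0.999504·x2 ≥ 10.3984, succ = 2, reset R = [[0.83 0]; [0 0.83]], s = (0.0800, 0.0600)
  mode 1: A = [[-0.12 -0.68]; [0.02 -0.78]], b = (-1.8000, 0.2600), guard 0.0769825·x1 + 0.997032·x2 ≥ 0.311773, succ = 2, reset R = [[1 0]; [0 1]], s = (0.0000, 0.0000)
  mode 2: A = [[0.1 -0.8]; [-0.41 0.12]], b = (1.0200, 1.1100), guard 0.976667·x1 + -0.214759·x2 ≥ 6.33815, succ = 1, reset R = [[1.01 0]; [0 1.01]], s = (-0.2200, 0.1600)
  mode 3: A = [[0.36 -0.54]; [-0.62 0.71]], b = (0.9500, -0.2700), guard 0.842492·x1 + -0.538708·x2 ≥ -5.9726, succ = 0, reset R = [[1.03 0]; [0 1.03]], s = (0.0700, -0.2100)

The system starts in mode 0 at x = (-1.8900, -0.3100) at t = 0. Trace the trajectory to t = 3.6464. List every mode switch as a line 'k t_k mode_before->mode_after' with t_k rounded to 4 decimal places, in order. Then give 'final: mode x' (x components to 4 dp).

1 1.4928 0->2
2 2.8047 2->1
final: 1 5.8304 -4.0801

Mode 0: guard c·x = 10.3984 hit at Δt = 1.4928 (t = 1.4928), x⁻ = (-6.3366, -10.6031) → reset → x⁺ = (-5.1794, -8.7406), jump to mode 2
Mode 2: guard c·x = 6.3381 hit at Δt = 1.3119 (t = 2.8047), x⁻ = (4.6465, -8.3816) → reset → x⁺ = (4.4730, -8.3054), jump to mode 1
Mode 1: flow for 0.8417 to horizon, guard not reached → x = (5.8304, -4.0801)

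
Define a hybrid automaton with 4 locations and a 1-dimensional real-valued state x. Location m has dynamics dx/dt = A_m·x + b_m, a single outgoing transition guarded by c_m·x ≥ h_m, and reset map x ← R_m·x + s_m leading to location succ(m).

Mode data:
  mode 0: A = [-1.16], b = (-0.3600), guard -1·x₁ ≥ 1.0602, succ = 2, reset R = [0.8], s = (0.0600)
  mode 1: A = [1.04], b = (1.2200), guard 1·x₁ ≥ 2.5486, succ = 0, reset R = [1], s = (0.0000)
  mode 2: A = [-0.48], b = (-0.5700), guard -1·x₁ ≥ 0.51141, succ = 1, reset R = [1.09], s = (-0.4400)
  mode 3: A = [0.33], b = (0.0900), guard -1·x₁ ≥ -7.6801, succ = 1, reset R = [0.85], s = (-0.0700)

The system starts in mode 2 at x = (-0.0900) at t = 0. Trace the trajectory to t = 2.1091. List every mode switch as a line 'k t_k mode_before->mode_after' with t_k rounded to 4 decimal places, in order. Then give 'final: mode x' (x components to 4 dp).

1 1.0093 2->1
final: 1 -0.6218

Mode 2: guard c·x = 0.5114 hit at Δt = 1.0093 (t = 1.0093), x⁻ = (-0.5114) → reset → x⁺ = (-0.9974), jump to mode 1
Mode 1: flow for 1.0998 to horizon, guard not reached → x = (-0.6218)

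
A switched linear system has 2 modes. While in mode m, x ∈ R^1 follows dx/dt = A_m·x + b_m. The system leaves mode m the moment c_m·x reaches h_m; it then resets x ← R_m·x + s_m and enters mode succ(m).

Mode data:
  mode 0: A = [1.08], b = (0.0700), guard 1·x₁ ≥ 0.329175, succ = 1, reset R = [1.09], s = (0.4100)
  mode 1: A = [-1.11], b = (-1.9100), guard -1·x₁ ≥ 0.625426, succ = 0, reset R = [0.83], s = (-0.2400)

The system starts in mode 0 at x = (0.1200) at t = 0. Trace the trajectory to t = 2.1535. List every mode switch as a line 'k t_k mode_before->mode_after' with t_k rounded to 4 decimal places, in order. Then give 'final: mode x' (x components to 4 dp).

1 0.7009 0->1
2 1.4406 1->0
final: 0 -1.5642

Mode 0: guard c·x = 0.3292 hit at Δt = 0.7009 (t = 0.7009), x⁻ = (0.3292) → reset → x⁺ = (0.7688), jump to mode 1
Mode 1: guard c·x = 0.6254 hit at Δt = 0.7397 (t = 1.4406), x⁻ = (-0.6254) → reset → x⁺ = (-0.7591), jump to mode 0
Mode 0: flow for 0.7129 to horizon, guard not reached → x = (-1.5642)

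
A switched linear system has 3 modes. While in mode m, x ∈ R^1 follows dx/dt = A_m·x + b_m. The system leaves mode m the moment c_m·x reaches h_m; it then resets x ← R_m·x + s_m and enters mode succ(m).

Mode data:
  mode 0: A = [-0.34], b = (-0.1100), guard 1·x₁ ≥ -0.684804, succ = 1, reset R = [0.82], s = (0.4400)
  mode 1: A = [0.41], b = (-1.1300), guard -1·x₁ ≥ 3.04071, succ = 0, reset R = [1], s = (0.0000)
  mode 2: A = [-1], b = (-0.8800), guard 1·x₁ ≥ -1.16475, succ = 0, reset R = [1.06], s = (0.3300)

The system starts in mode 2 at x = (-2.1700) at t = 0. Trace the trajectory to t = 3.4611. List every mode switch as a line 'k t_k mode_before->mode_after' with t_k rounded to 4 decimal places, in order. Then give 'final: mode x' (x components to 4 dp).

Mode 2: guard c·x = -1.1647 hit at Δt = 1.5108 (t = 1.5108), x⁻ = (-1.1647) → reset → x⁺ = (-0.9046), jump to mode 0
Mode 0: guard c·x = -0.6848 hit at Δt = 1.3979 (t = 2.9087), x⁻ = (-0.6848) → reset → x⁺ = (-0.1215), jump to mode 1
Mode 1: flow for 0.5524 to horizon, guard not reached → x = (-0.8530)

1 1.5108 2->0
2 2.9087 0->1
final: 1 -0.8530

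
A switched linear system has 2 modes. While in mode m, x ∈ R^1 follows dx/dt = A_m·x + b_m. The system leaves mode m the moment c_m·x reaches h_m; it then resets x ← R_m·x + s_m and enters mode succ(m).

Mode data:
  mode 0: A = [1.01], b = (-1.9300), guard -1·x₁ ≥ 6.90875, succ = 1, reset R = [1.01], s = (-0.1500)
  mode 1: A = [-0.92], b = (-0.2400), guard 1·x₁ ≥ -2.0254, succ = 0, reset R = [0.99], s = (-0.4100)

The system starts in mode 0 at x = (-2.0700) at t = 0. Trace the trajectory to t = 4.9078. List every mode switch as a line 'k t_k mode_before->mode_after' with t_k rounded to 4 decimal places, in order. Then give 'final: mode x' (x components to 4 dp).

1 0.7876 0->1
2 2.2646 1->0
3 2.9699 0->1
4 4.4469 1->0
final: 0 -4.9799

Mode 0: guard c·x = 6.9088 hit at Δt = 0.7876 (t = 0.7876), x⁻ = (-6.9087) → reset → x⁺ = (-7.1278), jump to mode 1
Mode 1: guard c·x = -2.0254 hit at Δt = 1.4770 (t = 2.2646), x⁻ = (-2.0254) → reset → x⁺ = (-2.4151), jump to mode 0
Mode 0: guard c·x = 6.9088 hit at Δt = 0.7053 (t = 2.9699), x⁻ = (-6.9087) → reset → x⁺ = (-7.1278), jump to mode 1
Mode 1: guard c·x = -2.0254 hit at Δt = 1.4770 (t = 4.4469), x⁻ = (-2.0254) → reset → x⁺ = (-2.4151), jump to mode 0
Mode 0: flow for 0.4609 to horizon, guard not reached → x = (-4.9799)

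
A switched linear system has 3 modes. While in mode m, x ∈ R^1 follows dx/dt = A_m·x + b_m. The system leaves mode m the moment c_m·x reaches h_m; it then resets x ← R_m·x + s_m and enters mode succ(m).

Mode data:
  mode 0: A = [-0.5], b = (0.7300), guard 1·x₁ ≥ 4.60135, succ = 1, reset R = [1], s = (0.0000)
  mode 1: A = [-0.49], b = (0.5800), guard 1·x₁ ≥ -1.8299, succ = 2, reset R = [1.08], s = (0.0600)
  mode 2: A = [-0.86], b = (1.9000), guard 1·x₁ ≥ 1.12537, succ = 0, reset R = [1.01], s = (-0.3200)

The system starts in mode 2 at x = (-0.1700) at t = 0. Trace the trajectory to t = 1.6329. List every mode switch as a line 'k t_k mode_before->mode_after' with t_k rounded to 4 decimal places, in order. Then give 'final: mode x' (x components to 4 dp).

Mode 2: guard c·x = 1.1254 hit at Δt = 0.9142 (t = 0.9142), x⁻ = (1.1254) → reset → x⁺ = (0.8166), jump to mode 0
Mode 0: flow for 0.7187 to horizon, guard not reached → x = (1.0108)

1 0.9142 2->0
final: 0 1.0108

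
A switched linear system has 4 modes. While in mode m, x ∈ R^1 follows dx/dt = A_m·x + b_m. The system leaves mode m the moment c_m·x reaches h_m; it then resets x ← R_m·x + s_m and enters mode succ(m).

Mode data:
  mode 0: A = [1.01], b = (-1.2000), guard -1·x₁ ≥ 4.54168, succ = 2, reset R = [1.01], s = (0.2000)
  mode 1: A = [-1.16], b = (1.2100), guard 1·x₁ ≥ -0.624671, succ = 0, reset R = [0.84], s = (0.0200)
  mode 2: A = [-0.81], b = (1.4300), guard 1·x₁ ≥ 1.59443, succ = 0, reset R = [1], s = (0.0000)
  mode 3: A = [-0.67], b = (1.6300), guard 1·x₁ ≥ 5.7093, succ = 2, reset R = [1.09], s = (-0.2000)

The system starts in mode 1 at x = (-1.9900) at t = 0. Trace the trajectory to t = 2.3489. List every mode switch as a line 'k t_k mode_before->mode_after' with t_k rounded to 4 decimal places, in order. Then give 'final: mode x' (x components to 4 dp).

1 0.5156 1->0
2 1.7228 0->2
final: 2 -1.9397

Mode 1: guard c·x = -0.6247 hit at Δt = 0.5156 (t = 0.5156), x⁻ = (-0.6247) → reset → x⁺ = (-0.5047), jump to mode 0
Mode 0: guard c·x = 4.5417 hit at Δt = 1.2072 (t = 1.7228), x⁻ = (-4.5417) → reset → x⁺ = (-4.3871), jump to mode 2
Mode 2: flow for 0.6261 to horizon, guard not reached → x = (-1.9397)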